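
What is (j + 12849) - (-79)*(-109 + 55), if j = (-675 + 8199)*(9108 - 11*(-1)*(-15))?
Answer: 67295715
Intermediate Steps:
j = 67287132 (j = 7524*(9108 + 11*(-15)) = 7524*(9108 - 165) = 7524*8943 = 67287132)
(j + 12849) - (-79)*(-109 + 55) = (67287132 + 12849) - (-79)*(-109 + 55) = 67299981 - (-79)*(-54) = 67299981 - 1*4266 = 67299981 - 4266 = 67295715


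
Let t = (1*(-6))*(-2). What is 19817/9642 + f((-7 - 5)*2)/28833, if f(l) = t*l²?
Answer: 212676355/92669262 ≈ 2.2950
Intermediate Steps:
t = 12 (t = -6*(-2) = 12)
f(l) = 12*l²
19817/9642 + f((-7 - 5)*2)/28833 = 19817/9642 + (12*((-7 - 5)*2)²)/28833 = 19817*(1/9642) + (12*(-12*2)²)*(1/28833) = 19817/9642 + (12*(-24)²)*(1/28833) = 19817/9642 + (12*576)*(1/28833) = 19817/9642 + 6912*(1/28833) = 19817/9642 + 2304/9611 = 212676355/92669262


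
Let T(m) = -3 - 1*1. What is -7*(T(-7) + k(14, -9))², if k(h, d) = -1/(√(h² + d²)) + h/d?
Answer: -4848067/22437 - 700*√277/2493 ≈ -220.75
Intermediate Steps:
k(h, d) = -1/√(d² + h²) + h/d (k(h, d) = -1/(√(d² + h²)) + h/d = -1/√(d² + h²) + h/d)
T(m) = -4 (T(m) = -3 - 1 = -4)
-7*(T(-7) + k(14, -9))² = -7*(-4 + (-1/√((-9)² + 14²) + 14/(-9)))² = -7*(-4 + (-1/√(81 + 196) + 14*(-⅑)))² = -7*(-4 + (-1/√277 - 14/9))² = -7*(-4 + (-√277/277 - 14/9))² = -7*(-4 + (-14/9 - √277/277))² = -7*(-50/9 - √277/277)²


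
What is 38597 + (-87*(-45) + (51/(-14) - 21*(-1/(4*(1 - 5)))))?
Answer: 4760789/112 ≈ 42507.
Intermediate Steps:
38597 + (-87*(-45) + (51/(-14) - 21*(-1/(4*(1 - 5))))) = 38597 + (3915 + (51*(-1/14) - 21/((-4*(-4))))) = 38597 + (3915 + (-51/14 - 21/16)) = 38597 + (3915 - 555/112) = 38597 + 437925/112 = 4760789/112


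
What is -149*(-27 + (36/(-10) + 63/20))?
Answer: 81801/20 ≈ 4090.1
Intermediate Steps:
-149*(-27 + (36/(-10) + 63/20)) = -149*(-27 + (36*(-⅒) + 63*(1/20))) = -149*(-27 + (-18/5 + 63/20)) = -149*(-27 - 9/20) = -149*(-549/20) = 81801/20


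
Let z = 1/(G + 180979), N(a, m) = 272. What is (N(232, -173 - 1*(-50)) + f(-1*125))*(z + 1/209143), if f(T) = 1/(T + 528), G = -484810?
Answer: 314527712/776008579203 ≈ 0.00040531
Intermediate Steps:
z = -1/303831 (z = 1/(-484810 + 180979) = 1/(-303831) = -1/303831 ≈ -3.2913e-6)
f(T) = 1/(528 + T)
(N(232, -173 - 1*(-50)) + f(-1*125))*(z + 1/209143) = (272 + 1/(528 - 1*125))*(-1/303831 + 1/209143) = (272 + 1/(528 - 125))*(-1/303831 + 1/209143) = (272 + 1/403)*(8608/5776738803) = (109617/403)*(8608/5776738803) = 314527712/776008579203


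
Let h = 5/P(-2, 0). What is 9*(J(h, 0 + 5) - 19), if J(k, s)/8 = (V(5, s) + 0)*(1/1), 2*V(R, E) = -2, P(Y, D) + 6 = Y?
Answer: -243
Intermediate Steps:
P(Y, D) = -6 + Y
h = -5/8 (h = 5/(-6 - 2) = 5/(-8) = 5*(-⅛) = -5/8 ≈ -0.62500)
V(R, E) = -1 (V(R, E) = (½)*(-2) = -1)
J(k, s) = -8 (J(k, s) = 8*((-1 + 0)*(1/1)) = 8*(-1) = -8)
9*(J(h, 0 + 5) - 19) = 9*(-8 - 19) = 9*(-27) = -243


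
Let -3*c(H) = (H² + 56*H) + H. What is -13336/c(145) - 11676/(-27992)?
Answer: 182736747/102485710 ≈ 1.7830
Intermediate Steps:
c(H) = -19*H - H²/3 (c(H) = -((H² + 56*H) + H)/3 = -(H² + 57*H)/3 = -19*H - H²/3)
-13336/c(145) - 11676/(-27992) = -13336*(-3/(145*(57 + 145))) - 11676/(-27992) = -13336/((-⅓*145*202)) - 11676*(-1/27992) = -13336/(-29290/3) + 2919/6998 = -13336*(-3/29290) + 2919/6998 = 20004/14645 + 2919/6998 = 182736747/102485710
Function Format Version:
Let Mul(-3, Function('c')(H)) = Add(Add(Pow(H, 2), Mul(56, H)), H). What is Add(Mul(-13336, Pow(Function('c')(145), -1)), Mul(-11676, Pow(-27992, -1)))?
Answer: Rational(182736747, 102485710) ≈ 1.7830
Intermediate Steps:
Function('c')(H) = Add(Mul(-19, H), Mul(Rational(-1, 3), Pow(H, 2))) (Function('c')(H) = Mul(Rational(-1, 3), Add(Add(Pow(H, 2), Mul(56, H)), H)) = Mul(Rational(-1, 3), Add(Pow(H, 2), Mul(57, H))) = Add(Mul(-19, H), Mul(Rational(-1, 3), Pow(H, 2))))
Add(Mul(-13336, Pow(Function('c')(145), -1)), Mul(-11676, Pow(-27992, -1))) = Add(Mul(-13336, Pow(Mul(Rational(-1, 3), 145, Add(57, 145)), -1)), Mul(-11676, Pow(-27992, -1))) = Add(Mul(-13336, Pow(Mul(Rational(-1, 3), 145, 202), -1)), Mul(-11676, Rational(-1, 27992))) = Add(Mul(-13336, Pow(Rational(-29290, 3), -1)), Rational(2919, 6998)) = Add(Mul(-13336, Rational(-3, 29290)), Rational(2919, 6998)) = Add(Rational(20004, 14645), Rational(2919, 6998)) = Rational(182736747, 102485710)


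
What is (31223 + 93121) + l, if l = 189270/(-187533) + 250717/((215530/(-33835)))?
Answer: 76332745110245/898199722 ≈ 84984.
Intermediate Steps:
l = -35353001122123/898199722 (l = 189270*(-1/187533) + 250717/((215530*(-1/33835))) = -21030/20837 + 250717/(-43106/6767) = -21030/20837 + 250717*(-6767/43106) = -21030/20837 - 1696601939/43106 = -35353001122123/898199722 ≈ -39360.)
(31223 + 93121) + l = (31223 + 93121) - 35353001122123/898199722 = 124344 - 35353001122123/898199722 = 76332745110245/898199722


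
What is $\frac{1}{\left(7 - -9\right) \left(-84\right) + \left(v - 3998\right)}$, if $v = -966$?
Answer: $- \frac{1}{6308} \approx -0.00015853$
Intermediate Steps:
$\frac{1}{\left(7 - -9\right) \left(-84\right) + \left(v - 3998\right)} = \frac{1}{\left(7 - -9\right) \left(-84\right) - 4964} = \frac{1}{\left(7 + 9\right) \left(-84\right) - 4964} = \frac{1}{16 \left(-84\right) - 4964} = \frac{1}{-1344 - 4964} = \frac{1}{-6308} = - \frac{1}{6308}$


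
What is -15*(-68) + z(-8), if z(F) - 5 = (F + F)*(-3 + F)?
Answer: 1201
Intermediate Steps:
z(F) = 5 + 2*F*(-3 + F) (z(F) = 5 + (F + F)*(-3 + F) = 5 + (2*F)*(-3 + F) = 5 + 2*F*(-3 + F))
-15*(-68) + z(-8) = -15*(-68) + (5 - 6*(-8) + 2*(-8)²) = 1020 + (5 + 48 + 2*64) = 1020 + (5 + 48 + 128) = 1020 + 181 = 1201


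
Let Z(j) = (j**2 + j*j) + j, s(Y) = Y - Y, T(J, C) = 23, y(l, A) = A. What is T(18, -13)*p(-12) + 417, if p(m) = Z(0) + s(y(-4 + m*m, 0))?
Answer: 417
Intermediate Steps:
s(Y) = 0
Z(j) = j + 2*j**2 (Z(j) = (j**2 + j**2) + j = 2*j**2 + j = j + 2*j**2)
p(m) = 0 (p(m) = 0*(1 + 2*0) + 0 = 0*(1 + 0) + 0 = 0*1 + 0 = 0 + 0 = 0)
T(18, -13)*p(-12) + 417 = 23*0 + 417 = 0 + 417 = 417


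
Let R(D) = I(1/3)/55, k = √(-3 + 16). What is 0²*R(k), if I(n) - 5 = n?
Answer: 0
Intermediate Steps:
I(n) = 5 + n
k = √13 ≈ 3.6056
R(D) = 16/165 (R(D) = (5 + 1/3)/55 = (5 + ⅓)*(1/55) = (16/3)*(1/55) = 16/165)
0²*R(k) = 0²*(16/165) = 0*(16/165) = 0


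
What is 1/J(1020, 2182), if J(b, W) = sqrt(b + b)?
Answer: sqrt(510)/1020 ≈ 0.022140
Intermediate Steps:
J(b, W) = sqrt(2)*sqrt(b) (J(b, W) = sqrt(2*b) = sqrt(2)*sqrt(b))
1/J(1020, 2182) = 1/(sqrt(2)*sqrt(1020)) = 1/(sqrt(2)*(2*sqrt(255))) = 1/(2*sqrt(510)) = sqrt(510)/1020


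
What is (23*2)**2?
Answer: 2116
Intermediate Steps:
(23*2)**2 = 46**2 = 2116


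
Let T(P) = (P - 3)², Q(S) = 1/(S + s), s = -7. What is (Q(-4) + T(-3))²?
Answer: 156025/121 ≈ 1289.5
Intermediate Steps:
Q(S) = 1/(-7 + S) (Q(S) = 1/(S - 7) = 1/(-7 + S))
T(P) = (-3 + P)²
(Q(-4) + T(-3))² = (1/(-7 - 4) + (-3 - 3)²)² = (1/(-11) + (-6)²)² = (-1/11 + 36)² = (395/11)² = 156025/121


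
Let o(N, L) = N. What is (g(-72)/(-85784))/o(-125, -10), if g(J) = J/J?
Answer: 1/10723000 ≈ 9.3258e-8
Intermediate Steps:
g(J) = 1
(g(-72)/(-85784))/o(-125, -10) = (1/(-85784))/(-125) = (1*(-1/85784))*(-1/125) = -1/85784*(-1/125) = 1/10723000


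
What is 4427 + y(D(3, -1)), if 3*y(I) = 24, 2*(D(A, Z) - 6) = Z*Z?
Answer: 4435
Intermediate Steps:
D(A, Z) = 6 + Z²/2 (D(A, Z) = 6 + (Z*Z)/2 = 6 + Z²/2)
y(I) = 8 (y(I) = (⅓)*24 = 8)
4427 + y(D(3, -1)) = 4427 + 8 = 4435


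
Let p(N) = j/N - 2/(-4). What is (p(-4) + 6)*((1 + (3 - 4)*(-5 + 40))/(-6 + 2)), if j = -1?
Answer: 459/8 ≈ 57.375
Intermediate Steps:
p(N) = ½ - 1/N (p(N) = -1/N - 2/(-4) = -1/N - 2*(-¼) = -1/N + ½ = ½ - 1/N)
(p(-4) + 6)*((1 + (3 - 4)*(-5 + 40))/(-6 + 2)) = ((½)*(-2 - 4)/(-4) + 6)*((1 + (3 - 4)*(-5 + 40))/(-6 + 2)) = ((½)*(-¼)*(-6) + 6)*((1 - 1*35)/(-4)) = (¾ + 6)*((1 - 35)*(-¼)) = 27*(-34*(-¼))/4 = (27/4)*(17/2) = 459/8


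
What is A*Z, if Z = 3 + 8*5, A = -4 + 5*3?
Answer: 473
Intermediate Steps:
A = 11 (A = -4 + 15 = 11)
Z = 43 (Z = 3 + 40 = 43)
A*Z = 11*43 = 473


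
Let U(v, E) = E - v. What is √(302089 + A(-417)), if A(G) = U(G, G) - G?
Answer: √302506 ≈ 550.01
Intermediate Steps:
A(G) = -G (A(G) = (G - G) - G = 0 - G = -G)
√(302089 + A(-417)) = √(302089 - 1*(-417)) = √(302089 + 417) = √302506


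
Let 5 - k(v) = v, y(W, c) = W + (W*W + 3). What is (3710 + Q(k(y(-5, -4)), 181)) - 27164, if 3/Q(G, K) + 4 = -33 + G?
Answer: -1289973/55 ≈ -23454.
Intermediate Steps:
y(W, c) = 3 + W + W² (y(W, c) = W + (W² + 3) = W + (3 + W²) = 3 + W + W²)
k(v) = 5 - v
Q(G, K) = 3/(-37 + G) (Q(G, K) = 3/(-4 + (-33 + G)) = 3/(-37 + G))
(3710 + Q(k(y(-5, -4)), 181)) - 27164 = (3710 + 3/(-37 + (5 - (3 - 5 + (-5)²)))) - 27164 = (3710 + 3/(-37 + (5 - (3 - 5 + 25)))) - 27164 = (3710 + 3/(-37 + (5 - 1*23))) - 27164 = (3710 + 3/(-37 + (5 - 23))) - 27164 = (3710 + 3/(-37 - 18)) - 27164 = (3710 + 3/(-55)) - 27164 = (3710 + 3*(-1/55)) - 27164 = (3710 - 3/55) - 27164 = 204047/55 - 27164 = -1289973/55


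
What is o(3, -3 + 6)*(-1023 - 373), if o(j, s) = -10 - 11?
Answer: 29316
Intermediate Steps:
o(j, s) = -21
o(3, -3 + 6)*(-1023 - 373) = -21*(-1023 - 373) = -21*(-1396) = 29316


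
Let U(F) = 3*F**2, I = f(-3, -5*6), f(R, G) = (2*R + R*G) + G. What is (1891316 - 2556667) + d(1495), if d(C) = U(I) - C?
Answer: -658098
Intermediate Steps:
f(R, G) = G + 2*R + G*R (f(R, G) = (2*R + G*R) + G = G + 2*R + G*R)
I = 54 (I = -5*6 + 2*(-3) - 5*6*(-3) = -30 - 6 - 30*(-3) = -30 - 6 + 90 = 54)
d(C) = 8748 - C (d(C) = 3*54**2 - C = 3*2916 - C = 8748 - C)
(1891316 - 2556667) + d(1495) = (1891316 - 2556667) + (8748 - 1*1495) = -665351 + (8748 - 1495) = -665351 + 7253 = -658098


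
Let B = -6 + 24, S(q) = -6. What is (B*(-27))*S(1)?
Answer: 2916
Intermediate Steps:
B = 18
(B*(-27))*S(1) = (18*(-27))*(-6) = -486*(-6) = 2916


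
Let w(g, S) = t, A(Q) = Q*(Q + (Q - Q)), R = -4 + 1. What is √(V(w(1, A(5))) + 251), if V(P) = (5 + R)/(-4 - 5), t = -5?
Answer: √2257/3 ≈ 15.836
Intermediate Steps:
R = -3
A(Q) = Q² (A(Q) = Q*(Q + 0) = Q*Q = Q²)
w(g, S) = -5
V(P) = -2/9 (V(P) = (5 - 3)/(-4 - 5) = 2/(-9) = 2*(-⅑) = -2/9)
√(V(w(1, A(5))) + 251) = √(-2/9 + 251) = √(2257/9) = √2257/3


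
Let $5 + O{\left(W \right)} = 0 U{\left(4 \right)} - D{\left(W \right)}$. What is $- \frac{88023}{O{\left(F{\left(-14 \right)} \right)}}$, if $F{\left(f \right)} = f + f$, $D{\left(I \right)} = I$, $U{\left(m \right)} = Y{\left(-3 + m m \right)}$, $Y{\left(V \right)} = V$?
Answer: $- \frac{88023}{23} \approx -3827.1$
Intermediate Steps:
$U{\left(m \right)} = -3 + m^{2}$ ($U{\left(m \right)} = -3 + m m = -3 + m^{2}$)
$F{\left(f \right)} = 2 f$
$O{\left(W \right)} = -5 - W$ ($O{\left(W \right)} = -5 + \left(0 \left(-3 + 4^{2}\right) - W\right) = -5 + \left(0 \left(-3 + 16\right) - W\right) = -5 + \left(0 \cdot 13 - W\right) = -5 + \left(0 - W\right) = -5 - W$)
$- \frac{88023}{O{\left(F{\left(-14 \right)} \right)}} = - \frac{88023}{-5 - 2 \left(-14\right)} = - \frac{88023}{-5 - -28} = - \frac{88023}{-5 + 28} = - \frac{88023}{23}$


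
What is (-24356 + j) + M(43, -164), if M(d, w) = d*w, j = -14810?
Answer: -46218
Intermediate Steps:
(-24356 + j) + M(43, -164) = (-24356 - 14810) + 43*(-164) = -39166 - 7052 = -46218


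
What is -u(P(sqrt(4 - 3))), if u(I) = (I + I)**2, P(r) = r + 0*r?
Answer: -4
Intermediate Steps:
P(r) = r (P(r) = r + 0 = r)
u(I) = 4*I**2 (u(I) = (2*I)**2 = 4*I**2)
-u(P(sqrt(4 - 3))) = -4*(sqrt(4 - 3))**2 = -4*(sqrt(1))**2 = -4*1**2 = -4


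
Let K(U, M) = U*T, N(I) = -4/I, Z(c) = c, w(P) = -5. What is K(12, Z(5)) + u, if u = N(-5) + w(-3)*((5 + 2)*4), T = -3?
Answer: -876/5 ≈ -175.20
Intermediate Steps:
K(U, M) = -3*U (K(U, M) = U*(-3) = -3*U)
u = -696/5 (u = -4/(-5) - 5*(5 + 2)*4 = -4*(-⅕) - 35*4 = ⅘ - 5*28 = ⅘ - 140 = -696/5 ≈ -139.20)
K(12, Z(5)) + u = -3*12 - 696/5 = -36 - 696/5 = -876/5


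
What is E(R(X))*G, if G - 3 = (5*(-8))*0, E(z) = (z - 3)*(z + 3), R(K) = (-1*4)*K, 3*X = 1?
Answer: -65/3 ≈ -21.667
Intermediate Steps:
X = 1/3 (X = (1/3)*1 = 1/3 ≈ 0.33333)
R(K) = -4*K
E(z) = (-3 + z)*(3 + z)
G = 3 (G = 3 + (5*(-8))*0 = 3 - 40*0 = 3 + 0 = 3)
E(R(X))*G = (-9 + (-4*1/3)**2)*3 = (-9 + (-4/3)**2)*3 = (-9 + 16/9)*3 = -65/9*3 = -65/3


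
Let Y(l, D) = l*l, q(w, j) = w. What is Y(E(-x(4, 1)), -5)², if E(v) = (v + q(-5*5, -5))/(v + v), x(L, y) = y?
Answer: 28561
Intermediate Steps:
E(v) = (-25 + v)/(2*v) (E(v) = (v - 5*5)/(v + v) = (v - 25)/((2*v)) = (-25 + v)*(1/(2*v)) = (-25 + v)/(2*v))
Y(l, D) = l²
Y(E(-x(4, 1)), -5)² = (((-25 - 1*1)/(2*((-1*1))))²)² = (((½)*(-25 - 1)/(-1))²)² = (((½)*(-1)*(-26))²)² = (13²)² = 169² = 28561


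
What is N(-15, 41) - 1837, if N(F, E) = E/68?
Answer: -124875/68 ≈ -1836.4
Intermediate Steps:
N(F, E) = E/68 (N(F, E) = E*(1/68) = E/68)
N(-15, 41) - 1837 = (1/68)*41 - 1837 = 41/68 - 1837 = -124875/68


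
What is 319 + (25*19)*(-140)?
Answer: -66181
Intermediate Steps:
319 + (25*19)*(-140) = 319 + 475*(-140) = 319 - 66500 = -66181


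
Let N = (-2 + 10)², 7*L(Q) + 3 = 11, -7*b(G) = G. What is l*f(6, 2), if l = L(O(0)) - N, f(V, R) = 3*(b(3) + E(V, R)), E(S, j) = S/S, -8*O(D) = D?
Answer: -5280/49 ≈ -107.76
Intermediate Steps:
b(G) = -G/7
O(D) = -D/8
L(Q) = 8/7 (L(Q) = -3/7 + (⅐)*11 = -3/7 + 11/7 = 8/7)
E(S, j) = 1
f(V, R) = 12/7 (f(V, R) = 3*(-⅐*3 + 1) = 3*(-3/7 + 1) = 3*(4/7) = 12/7)
N = 64 (N = 8² = 64)
l = -440/7 (l = 8/7 - 1*64 = 8/7 - 64 = -440/7 ≈ -62.857)
l*f(6, 2) = -440/7*12/7 = -5280/49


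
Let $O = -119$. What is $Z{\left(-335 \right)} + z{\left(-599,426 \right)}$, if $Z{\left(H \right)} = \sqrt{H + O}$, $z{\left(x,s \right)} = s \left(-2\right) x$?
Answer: $510348 + i \sqrt{454} \approx 5.1035 \cdot 10^{5} + 21.307 i$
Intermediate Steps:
$z{\left(x,s \right)} = - 2 s x$
$Z{\left(H \right)} = \sqrt{-119 + H}$ ($Z{\left(H \right)} = \sqrt{H - 119} = \sqrt{-119 + H}$)
$Z{\left(-335 \right)} + z{\left(-599,426 \right)} = \sqrt{-119 - 335} - 852 \left(-599\right) = \sqrt{-454} + 510348 = i \sqrt{454} + 510348 = 510348 + i \sqrt{454}$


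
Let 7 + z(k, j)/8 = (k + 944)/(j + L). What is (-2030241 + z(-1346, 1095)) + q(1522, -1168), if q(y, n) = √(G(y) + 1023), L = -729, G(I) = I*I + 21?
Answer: -123848653/61 + 2*√579382 ≈ -2.0288e+6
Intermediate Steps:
G(I) = 21 + I² (G(I) = I² + 21 = 21 + I²)
q(y, n) = √(1044 + y²) (q(y, n) = √((21 + y²) + 1023) = √(1044 + y²))
z(k, j) = -56 + 8*(944 + k)/(-729 + j) (z(k, j) = -56 + 8*((k + 944)/(j - 729)) = -56 + 8*((944 + k)/(-729 + j)) = -56 + 8*(944 + k)/(-729 + j))
(-2030241 + z(-1346, 1095)) + q(1522, -1168) = (-2030241 + 8*(6047 - 1346 - 7*1095)/(-729 + 1095)) + √(1044 + 1522²) = (-2030241 + 8*(6047 - 1346 - 7665)/366) + √(1044 + 2316484) = (-2030241 + 8*(1/366)*(-2964)) + √2317528 = (-2030241 - 3952/61) + 2*√579382 = -123848653/61 + 2*√579382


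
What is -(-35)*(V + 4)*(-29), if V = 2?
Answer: -6090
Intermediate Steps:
-(-35)*(V + 4)*(-29) = -(-35)*(2 + 4)*(-29) = -(-35)*6*(-29) = -7*(-30)*(-29) = 210*(-29) = -6090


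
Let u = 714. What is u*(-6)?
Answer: -4284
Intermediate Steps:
u*(-6) = 714*(-6) = -4284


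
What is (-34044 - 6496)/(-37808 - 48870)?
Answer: 20270/43339 ≈ 0.46771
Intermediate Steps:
(-34044 - 6496)/(-37808 - 48870) = -40540/(-86678) = -40540*(-1/86678) = 20270/43339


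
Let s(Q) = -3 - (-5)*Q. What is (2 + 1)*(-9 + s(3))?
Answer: 9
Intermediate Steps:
s(Q) = -3 + 5*Q
(2 + 1)*(-9 + s(3)) = (2 + 1)*(-9 + (-3 + 5*3)) = 3*(-9 + (-3 + 15)) = 3*(-9 + 12) = 3*3 = 9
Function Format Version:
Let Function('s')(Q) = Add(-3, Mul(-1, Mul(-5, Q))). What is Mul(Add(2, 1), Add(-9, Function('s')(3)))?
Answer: 9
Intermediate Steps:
Function('s')(Q) = Add(-3, Mul(5, Q))
Mul(Add(2, 1), Add(-9, Function('s')(3))) = Mul(Add(2, 1), Add(-9, Add(-3, Mul(5, 3)))) = Mul(3, Add(-9, Add(-3, 15))) = Mul(3, Add(-9, 12)) = Mul(3, 3) = 9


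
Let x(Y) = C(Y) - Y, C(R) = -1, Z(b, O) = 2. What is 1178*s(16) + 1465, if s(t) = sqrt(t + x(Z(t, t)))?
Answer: 1465 + 1178*sqrt(13) ≈ 5712.3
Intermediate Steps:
x(Y) = -1 - Y
s(t) = sqrt(-3 + t) (s(t) = sqrt(t + (-1 - 1*2)) = sqrt(t + (-1 - 2)) = sqrt(t - 3) = sqrt(-3 + t))
1178*s(16) + 1465 = 1178*sqrt(-3 + 16) + 1465 = 1178*sqrt(13) + 1465 = 1465 + 1178*sqrt(13)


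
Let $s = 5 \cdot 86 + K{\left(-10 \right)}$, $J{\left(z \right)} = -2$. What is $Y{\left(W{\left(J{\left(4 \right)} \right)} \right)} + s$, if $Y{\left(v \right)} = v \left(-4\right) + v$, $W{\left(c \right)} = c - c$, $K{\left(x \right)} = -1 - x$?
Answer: $439$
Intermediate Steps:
$W{\left(c \right)} = 0$
$Y{\left(v \right)} = - 3 v$ ($Y{\left(v \right)} = - 4 v + v = - 3 v$)
$s = 439$ ($s = 5 \cdot 86 - -9 = 430 + \left(-1 + 10\right) = 430 + 9 = 439$)
$Y{\left(W{\left(J{\left(4 \right)} \right)} \right)} + s = \left(-3\right) 0 + 439 = 0 + 439 = 439$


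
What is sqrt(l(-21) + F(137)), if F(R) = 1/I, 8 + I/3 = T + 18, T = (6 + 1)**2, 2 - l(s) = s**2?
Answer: I*sqrt(13753254)/177 ≈ 20.952*I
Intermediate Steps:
l(s) = 2 - s**2
T = 49 (T = 7**2 = 49)
I = 177 (I = -24 + 3*(49 + 18) = -24 + 3*67 = -24 + 201 = 177)
F(R) = 1/177
sqrt(l(-21) + F(137)) = sqrt((2 - 1*(-21)**2) + 1/177) = sqrt((2 - 1*441) + 1/177) = sqrt((2 - 441) + 1/177) = sqrt(-439 + 1/177) = sqrt(-77702/177) = I*sqrt(13753254)/177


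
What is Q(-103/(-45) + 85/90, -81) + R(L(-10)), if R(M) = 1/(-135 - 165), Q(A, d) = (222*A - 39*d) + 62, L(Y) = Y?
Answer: 1181639/300 ≈ 3938.8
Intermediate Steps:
Q(A, d) = 62 - 39*d + 222*A (Q(A, d) = (-39*d + 222*A) + 62 = 62 - 39*d + 222*A)
R(M) = -1/300 (R(M) = 1/(-300) = -1/300)
Q(-103/(-45) + 85/90, -81) + R(L(-10)) = (62 - 39*(-81) + 222*(-103/(-45) + 85/90)) - 1/300 = (62 + 3159 + 222*(-103*(-1/45) + 85*(1/90))) - 1/300 = (62 + 3159 + 222*(103/45 + 17/18)) - 1/300 = (62 + 3159 + 222*(97/30)) - 1/300 = (62 + 3159 + 3589/5) - 1/300 = 19694/5 - 1/300 = 1181639/300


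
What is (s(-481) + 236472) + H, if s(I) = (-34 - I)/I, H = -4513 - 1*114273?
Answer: 56606519/481 ≈ 1.1769e+5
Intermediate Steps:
H = -118786 (H = -4513 - 114273 = -118786)
s(I) = (-34 - I)/I
(s(-481) + 236472) + H = ((-34 - 1*(-481))/(-481) + 236472) - 118786 = (-(-34 + 481)/481 + 236472) - 118786 = (-1/481*447 + 236472) - 118786 = (-447/481 + 236472) - 118786 = 113742585/481 - 118786 = 56606519/481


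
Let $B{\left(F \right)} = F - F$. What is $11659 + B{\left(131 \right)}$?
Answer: $11659$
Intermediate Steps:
$B{\left(F \right)} = 0$
$11659 + B{\left(131 \right)} = 11659 + 0 = 11659$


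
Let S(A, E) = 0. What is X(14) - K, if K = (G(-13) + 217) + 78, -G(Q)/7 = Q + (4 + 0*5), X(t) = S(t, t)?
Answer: -358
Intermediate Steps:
X(t) = 0
G(Q) = -28 - 7*Q (G(Q) = -7*(Q + (4 + 0*5)) = -7*(Q + (4 + 0)) = -7*(Q + 4) = -7*(4 + Q) = -28 - 7*Q)
K = 358 (K = ((-28 - 7*(-13)) + 217) + 78 = ((-28 + 91) + 217) + 78 = (63 + 217) + 78 = 280 + 78 = 358)
X(14) - K = 0 - 1*358 = 0 - 358 = -358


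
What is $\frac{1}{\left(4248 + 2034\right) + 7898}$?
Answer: $\frac{1}{14180} \approx 7.0522 \cdot 10^{-5}$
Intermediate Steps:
$\frac{1}{\left(4248 + 2034\right) + 7898} = \frac{1}{6282 + 7898} = \frac{1}{14180}$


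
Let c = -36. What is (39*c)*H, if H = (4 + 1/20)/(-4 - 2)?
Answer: 9477/10 ≈ 947.70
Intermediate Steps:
H = -27/40 (H = (4 + 1/20)/(-6) = (81/20)*(-1/6) = -27/40 ≈ -0.67500)
(39*c)*H = (39*(-36))*(-27/40) = -1404*(-27/40) = 9477/10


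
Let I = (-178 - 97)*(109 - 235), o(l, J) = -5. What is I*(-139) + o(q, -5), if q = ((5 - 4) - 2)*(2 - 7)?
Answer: -4816355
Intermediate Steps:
q = 5 (q = (1 - 2)*(-5) = -1*(-5) = 5)
I = 34650 (I = -275*(-126) = 34650)
I*(-139) + o(q, -5) = 34650*(-139) - 5 = -4816350 - 5 = -4816355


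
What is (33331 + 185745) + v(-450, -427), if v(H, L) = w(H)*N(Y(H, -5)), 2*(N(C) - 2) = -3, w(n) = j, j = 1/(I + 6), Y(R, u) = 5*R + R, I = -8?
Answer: 876303/4 ≈ 2.1908e+5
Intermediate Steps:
Y(R, u) = 6*R
j = -½ (j = 1/(-8 + 6) = 1/(-2) = -½ ≈ -0.50000)
w(n) = -½
N(C) = ½ (N(C) = 2 + (½)*(-3) = 2 - 3/2 = ½)
v(H, L) = -¼ (v(H, L) = -½*½ = -¼)
(33331 + 185745) + v(-450, -427) = (33331 + 185745) - ¼ = 219076 - ¼ = 876303/4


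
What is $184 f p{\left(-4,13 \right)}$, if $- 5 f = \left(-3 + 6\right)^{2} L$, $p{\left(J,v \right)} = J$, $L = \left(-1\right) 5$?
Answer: $-6624$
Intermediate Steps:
$L = -5$
$f = 9$ ($f = - \frac{\left(-3 + 6\right)^{2} \left(-5\right)}{5} = - \frac{3^{2} \left(-5\right)}{5} = - \frac{9 \left(-5\right)}{5} = \left(- \frac{1}{5}\right) \left(-45\right) = 9$)
$184 f p{\left(-4,13 \right)} = 184 \cdot 9 \left(-4\right) = 1656 \left(-4\right) = -6624$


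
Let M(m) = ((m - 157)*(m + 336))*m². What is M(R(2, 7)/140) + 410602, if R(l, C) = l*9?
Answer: 9837625892131/24010000 ≈ 4.0973e+5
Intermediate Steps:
R(l, C) = 9*l
M(m) = m²*(-157 + m)*(336 + m) (M(m) = ((-157 + m)*(336 + m))*m² = m²*(-157 + m)*(336 + m))
M(R(2, 7)/140) + 410602 = ((9*2)/140)²*(-52752 + ((9*2)/140)² + 179*((9*2)/140)) + 410602 = (18*(1/140))²*(-52752 + (18*(1/140))² + 179*(18*(1/140))) + 410602 = (9/70)²*(-52752 + (9/70)² + 179*(9/70)) + 410602 = 81*(-52752 + 81/4900 + 1611/70)/4900 + 410602 = (81/4900)*(-258371949/4900) + 410602 = -20928127869/24010000 + 410602 = 9837625892131/24010000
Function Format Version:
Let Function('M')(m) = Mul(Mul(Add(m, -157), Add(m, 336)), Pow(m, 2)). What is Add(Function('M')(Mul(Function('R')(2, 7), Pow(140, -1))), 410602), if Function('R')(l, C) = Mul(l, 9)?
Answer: Rational(9837625892131, 24010000) ≈ 4.0973e+5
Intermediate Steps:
Function('R')(l, C) = Mul(9, l)
Function('M')(m) = Mul(Pow(m, 2), Add(-157, m), Add(336, m)) (Function('M')(m) = Mul(Mul(Add(-157, m), Add(336, m)), Pow(m, 2)) = Mul(Pow(m, 2), Add(-157, m), Add(336, m)))
Add(Function('M')(Mul(Function('R')(2, 7), Pow(140, -1))), 410602) = Add(Mul(Pow(Mul(Mul(9, 2), Pow(140, -1)), 2), Add(-52752, Pow(Mul(Mul(9, 2), Pow(140, -1)), 2), Mul(179, Mul(Mul(9, 2), Pow(140, -1))))), 410602) = Add(Mul(Pow(Mul(18, Rational(1, 140)), 2), Add(-52752, Pow(Mul(18, Rational(1, 140)), 2), Mul(179, Mul(18, Rational(1, 140))))), 410602) = Add(Mul(Pow(Rational(9, 70), 2), Add(-52752, Pow(Rational(9, 70), 2), Mul(179, Rational(9, 70)))), 410602) = Add(Mul(Rational(81, 4900), Add(-52752, Rational(81, 4900), Rational(1611, 70))), 410602) = Add(Mul(Rational(81, 4900), Rational(-258371949, 4900)), 410602) = Add(Rational(-20928127869, 24010000), 410602) = Rational(9837625892131, 24010000)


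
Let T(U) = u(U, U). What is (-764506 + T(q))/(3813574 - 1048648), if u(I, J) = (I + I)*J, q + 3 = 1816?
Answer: 2904716/1382463 ≈ 2.1011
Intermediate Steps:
q = 1813 (q = -3 + 1816 = 1813)
u(I, J) = 2*I*J (u(I, J) = (2*I)*J = 2*I*J)
T(U) = 2*U**2 (T(U) = 2*U*U = 2*U**2)
(-764506 + T(q))/(3813574 - 1048648) = (-764506 + 2*1813**2)/(3813574 - 1048648) = (-764506 + 2*3286969)/2764926 = (-764506 + 6573938)*(1/2764926) = 5809432*(1/2764926) = 2904716/1382463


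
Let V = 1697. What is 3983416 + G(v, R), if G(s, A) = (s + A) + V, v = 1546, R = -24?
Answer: 3986635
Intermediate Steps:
G(s, A) = 1697 + A + s (G(s, A) = (s + A) + 1697 = (A + s) + 1697 = 1697 + A + s)
3983416 + G(v, R) = 3983416 + (1697 - 24 + 1546) = 3983416 + 3219 = 3986635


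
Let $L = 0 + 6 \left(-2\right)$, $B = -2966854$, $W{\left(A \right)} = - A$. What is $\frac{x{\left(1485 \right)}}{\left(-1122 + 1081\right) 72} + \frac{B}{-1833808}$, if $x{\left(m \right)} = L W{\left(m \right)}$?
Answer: $- \frac{166113233}{37593064} \approx -4.4187$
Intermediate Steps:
$L = -12$ ($L = 0 - 12 = -12$)
$x{\left(m \right)} = 12 m$ ($x{\left(m \right)} = - 12 \left(- m\right) = 12 m$)
$\frac{x{\left(1485 \right)}}{\left(-1122 + 1081\right) 72} + \frac{B}{-1833808} = \frac{12 \cdot 1485}{\left(-1122 + 1081\right) 72} - \frac{2966854}{-1833808} = \frac{17820}{\left(-41\right) 72} - - \frac{1483427}{916904} = \frac{17820}{-2952} + \frac{1483427}{916904} = 17820 \left(- \frac{1}{2952}\right) + \frac{1483427}{916904} = - \frac{495}{82} + \frac{1483427}{916904} = - \frac{166113233}{37593064}$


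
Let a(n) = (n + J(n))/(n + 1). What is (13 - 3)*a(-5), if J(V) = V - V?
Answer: 25/2 ≈ 12.500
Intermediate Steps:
J(V) = 0
a(n) = n/(1 + n) (a(n) = (n + 0)/(n + 1) = n/(1 + n))
(13 - 3)*a(-5) = (13 - 3)*(-5/(1 - 5)) = 10*(-5/(-4)) = 10*(-5*(-¼)) = 10*(5/4) = 25/2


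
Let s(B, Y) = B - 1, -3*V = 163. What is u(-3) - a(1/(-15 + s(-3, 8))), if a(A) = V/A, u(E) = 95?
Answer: -2812/3 ≈ -937.33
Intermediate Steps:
V = -163/3 (V = -1/3*163 = -163/3 ≈ -54.333)
s(B, Y) = -1 + B
a(A) = -163/(3*A)
u(-3) - a(1/(-15 + s(-3, 8))) = 95 - (-163)/(3*(1/(-15 + (-1 - 3)))) = 95 - (-163)/(3*(1/(-15 - 4))) = 95 - (-163)/(3*(1/(-19))) = 95 - (-163)/(3*(-1/19)) = 95 - (-163)*(-19)/3 = 95 - 1*3097/3 = 95 - 3097/3 = -2812/3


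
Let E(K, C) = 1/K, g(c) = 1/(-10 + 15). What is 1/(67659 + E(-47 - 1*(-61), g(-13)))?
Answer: 14/947227 ≈ 1.4780e-5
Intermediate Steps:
g(c) = ⅕ (g(c) = 1/5 = ⅕)
1/(67659 + E(-47 - 1*(-61), g(-13))) = 1/(67659 + 1/(-47 - 1*(-61))) = 1/(67659 + 1/(-47 + 61)) = 1/(67659 + 1/14) = 1/(947227/14) = 14/947227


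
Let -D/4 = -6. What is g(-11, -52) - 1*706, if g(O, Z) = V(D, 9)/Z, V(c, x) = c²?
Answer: -9322/13 ≈ -717.08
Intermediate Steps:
D = 24 (D = -4*(-6) = 24)
g(O, Z) = 576/Z (g(O, Z) = 24²/Z = 576/Z)
g(-11, -52) - 1*706 = 576/(-52) - 1*706 = 576*(-1/52) - 706 = -144/13 - 706 = -9322/13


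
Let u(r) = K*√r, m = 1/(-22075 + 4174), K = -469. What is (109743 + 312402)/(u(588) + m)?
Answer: 7556817645/41445520354251467 - 888212975426210070*√3/41445520354251467 ≈ -37.119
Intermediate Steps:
m = -1/17901 (m = 1/(-17901) = -1/17901 ≈ -5.5863e-5)
u(r) = -469*√r
(109743 + 312402)/(u(588) + m) = (109743 + 312402)/(-6566*√3 - 1/17901) = 422145/(-6566*√3 - 1/17901) = 422145/(-1/17901 - 6566*√3)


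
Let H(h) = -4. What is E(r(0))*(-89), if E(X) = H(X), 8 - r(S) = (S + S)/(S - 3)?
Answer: 356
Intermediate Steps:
r(S) = 8 - 2*S/(-3 + S) (r(S) = 8 - (S + S)/(S - 3) = 8 - 2*S/(-3 + S))
E(X) = -4
E(r(0))*(-89) = -4*(-89) = 356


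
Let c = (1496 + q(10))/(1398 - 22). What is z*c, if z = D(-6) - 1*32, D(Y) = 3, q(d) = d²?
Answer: -11571/344 ≈ -33.637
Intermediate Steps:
z = -29 (z = 3 - 1*32 = 3 - 32 = -29)
c = 399/344 (c = (1496 + 10²)/(1398 - 22) = (1496 + 100)/1376 = 1596*(1/1376) = 399/344 ≈ 1.1599)
z*c = -29*399/344 = -11571/344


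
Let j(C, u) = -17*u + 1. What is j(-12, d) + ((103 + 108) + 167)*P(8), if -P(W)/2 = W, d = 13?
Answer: -6268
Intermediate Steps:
P(W) = -2*W
j(C, u) = 1 - 17*u
j(-12, d) + ((103 + 108) + 167)*P(8) = (1 - 17*13) + ((103 + 108) + 167)*(-2*8) = (1 - 221) + (211 + 167)*(-16) = -220 + 378*(-16) = -220 - 6048 = -6268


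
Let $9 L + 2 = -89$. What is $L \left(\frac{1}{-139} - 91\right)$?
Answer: $\frac{1151150}{1251} \approx 920.18$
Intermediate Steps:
$L = - \frac{91}{9}$ ($L = - \frac{2}{9} + \frac{1}{9} \left(-89\right) = - \frac{2}{9} - \frac{89}{9} = - \frac{91}{9} \approx -10.111$)
$L \left(\frac{1}{-139} - 91\right) = - \frac{91 \left(\frac{1}{-139} - 91\right)}{9} = - \frac{91 \left(- \frac{1}{139} - 91\right)}{9} = \left(- \frac{91}{9}\right) \left(- \frac{12650}{139}\right) = \frac{1151150}{1251}$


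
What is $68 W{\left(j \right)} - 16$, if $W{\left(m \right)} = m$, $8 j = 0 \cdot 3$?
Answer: $-16$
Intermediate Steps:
$j = 0$ ($j = \frac{0 \cdot 3}{8} = \frac{1}{8} \cdot 0 = 0$)
$68 W{\left(j \right)} - 16 = 68 \cdot 0 - 16 = 0 - 16 = -16$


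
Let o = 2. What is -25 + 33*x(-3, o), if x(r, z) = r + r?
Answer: -223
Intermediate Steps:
x(r, z) = 2*r
-25 + 33*x(-3, o) = -25 + 33*(2*(-3)) = -25 + 33*(-6) = -25 - 198 = -223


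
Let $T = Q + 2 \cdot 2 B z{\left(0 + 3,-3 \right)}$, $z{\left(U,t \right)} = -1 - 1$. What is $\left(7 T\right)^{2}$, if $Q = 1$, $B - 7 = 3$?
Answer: $305809$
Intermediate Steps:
$B = 10$ ($B = 7 + 3 = 10$)
$z{\left(U,t \right)} = -2$ ($z{\left(U,t \right)} = -1 - 1 = -2$)
$T = -79$ ($T = 1 + 2 \cdot 2 \cdot 10 \left(-2\right) = 1 + 4 \cdot 10 \left(-2\right) = 1 + 40 \left(-2\right) = 1 - 80 = -79$)
$\left(7 T\right)^{2} = \left(7 \left(-79\right)\right)^{2} = \left(-553\right)^{2} = 305809$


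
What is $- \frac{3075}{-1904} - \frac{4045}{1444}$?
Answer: $- \frac{815345}{687344} \approx -1.1862$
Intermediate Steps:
$- \frac{3075}{-1904} - \frac{4045}{1444} = \left(-3075\right) \left(- \frac{1}{1904}\right) - \frac{4045}{1444} = \frac{3075}{1904} - \frac{4045}{1444} = - \frac{815345}{687344}$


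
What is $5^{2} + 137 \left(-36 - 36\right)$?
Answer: $-9839$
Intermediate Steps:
$5^{2} + 137 \left(-36 - 36\right) = 25 + 137 \left(-72\right) = 25 - 9864 = -9839$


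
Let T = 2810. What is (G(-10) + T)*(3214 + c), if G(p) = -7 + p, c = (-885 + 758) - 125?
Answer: 8272866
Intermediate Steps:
c = -252 (c = -127 - 125 = -252)
(G(-10) + T)*(3214 + c) = ((-7 - 10) + 2810)*(3214 - 252) = (-17 + 2810)*2962 = 2793*2962 = 8272866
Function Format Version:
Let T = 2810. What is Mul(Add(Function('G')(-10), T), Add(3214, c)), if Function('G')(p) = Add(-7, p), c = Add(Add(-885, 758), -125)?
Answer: 8272866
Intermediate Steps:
c = -252 (c = Add(-127, -125) = -252)
Mul(Add(Function('G')(-10), T), Add(3214, c)) = Mul(Add(Add(-7, -10), 2810), Add(3214, -252)) = Mul(Add(-17, 2810), 2962) = Mul(2793, 2962) = 8272866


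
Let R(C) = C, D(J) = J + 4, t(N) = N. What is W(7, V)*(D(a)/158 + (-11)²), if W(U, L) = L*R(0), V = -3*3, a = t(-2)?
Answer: 0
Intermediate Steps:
a = -2
D(J) = 4 + J
V = -9
W(U, L) = 0 (W(U, L) = L*0 = 0)
W(7, V)*(D(a)/158 + (-11)²) = 0*((4 - 2)/158 + (-11)²) = 0*(2*(1/158) + 121) = 0*(1/79 + 121) = 0*(9560/79) = 0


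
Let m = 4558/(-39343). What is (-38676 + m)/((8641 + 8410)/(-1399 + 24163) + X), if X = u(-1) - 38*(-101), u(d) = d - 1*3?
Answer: -34638486073464/3434416772861 ≈ -10.086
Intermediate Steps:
u(d) = -3 + d (u(d) = d - 3 = -3 + d)
m = -4558/39343 (m = 4558*(-1/39343) = -4558/39343 ≈ -0.11585)
X = 3834 (X = (-3 - 1) - 38*(-101) = -4 + 3838 = 3834)
(-38676 + m)/((8641 + 8410)/(-1399 + 24163) + X) = (-38676 - 4558/39343)/((8641 + 8410)/(-1399 + 24163) + 3834) = -1521634426/(39343*(17051/22764 + 3834)) = -1521634426/(39343*87294227/22764) = -1521634426/39343*22764/87294227 = -34638486073464/3434416772861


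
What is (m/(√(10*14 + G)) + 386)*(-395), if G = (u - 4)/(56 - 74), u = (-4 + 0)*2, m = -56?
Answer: -152470 + 11060*√1266/211 ≈ -1.5061e+5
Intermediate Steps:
u = -8 (u = -4*2 = -8)
G = ⅔ (G = (-8 - 4)/(56 - 74) = -12/(-18) = -12*(-1/18) = ⅔ ≈ 0.66667)
(m/(√(10*14 + G)) + 386)*(-395) = (-56/√(10*14 + ⅔) + 386)*(-395) = (-56/√(140 + ⅔) + 386)*(-395) = (-56*√1266/422 + 386)*(-395) = (-28*√1266/211 + 386)*(-395) = (386 - 28*√1266/211)*(-395) = -152470 + 11060*√1266/211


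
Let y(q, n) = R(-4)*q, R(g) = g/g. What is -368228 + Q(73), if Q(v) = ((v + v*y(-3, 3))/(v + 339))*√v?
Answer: -368228 - 73*√73/206 ≈ -3.6823e+5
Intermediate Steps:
R(g) = 1
y(q, n) = q (y(q, n) = 1*q = q)
Q(v) = -2*v^(3/2)/(339 + v) (Q(v) = ((v + v*(-3))/(v + 339))*√v = ((v - 3*v)/(339 + v))*√v = ((-2*v)/(339 + v))*√v = (-2*v/(339 + v))*√v = -2*v^(3/2)/(339 + v))
-368228 + Q(73) = -368228 - 2*73^(3/2)/(339 + 73) = -368228 - 2*73*√73/412 = -368228 - 2*73*√73*1/412 = -368228 - 73*√73/206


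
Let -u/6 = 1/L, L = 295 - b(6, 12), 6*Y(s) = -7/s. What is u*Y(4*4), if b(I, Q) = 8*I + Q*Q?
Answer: 7/1648 ≈ 0.0042476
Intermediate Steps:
b(I, Q) = Q² + 8*I (b(I, Q) = 8*I + Q² = Q² + 8*I)
Y(s) = -7/(6*s) (Y(s) = (-7/s)/6 = -7/(6*s))
L = 103 (L = 295 - (12² + 8*6) = 295 - (144 + 48) = 295 - 1*192 = 295 - 192 = 103)
u = -6/103 ≈ -0.058252
u*Y(4*4) = -(-7)/(103*(4*4)) = -(-7)/(103*16) = -6/103*(-7/96) = 7/1648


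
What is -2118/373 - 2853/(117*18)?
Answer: -613853/87282 ≈ -7.0330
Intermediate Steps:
-2118/373 - 2853/(117*18) = -2118*1/373 - 2853/2106 = -2118/373 - 2853*1/2106 = -2118/373 - 317/234 = -613853/87282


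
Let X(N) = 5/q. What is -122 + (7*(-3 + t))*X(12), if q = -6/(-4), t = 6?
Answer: -52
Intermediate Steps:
q = 3/2 (q = -6*(-¼) = 3/2 ≈ 1.5000)
X(N) = 10/3 (X(N) = 5/(3/2) = 5*(⅔) = 10/3)
-122 + (7*(-3 + t))*X(12) = -122 + (7*(-3 + 6))*(10/3) = -122 + (7*3)*(10/3) = -122 + 21*(10/3) = -122 + 70 = -52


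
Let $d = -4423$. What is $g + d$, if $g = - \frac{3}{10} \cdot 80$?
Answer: $-4447$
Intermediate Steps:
$g = -24$ ($g = \left(-3\right) \frac{1}{10} \cdot 80 = \left(- \frac{3}{10}\right) 80 = -24$)
$g + d = -24 - 4423 = -4447$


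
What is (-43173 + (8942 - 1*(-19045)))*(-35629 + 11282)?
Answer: 369733542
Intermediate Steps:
(-43173 + (8942 - 1*(-19045)))*(-35629 + 11282) = (-43173 + (8942 + 19045))*(-24347) = (-43173 + 27987)*(-24347) = -15186*(-24347) = 369733542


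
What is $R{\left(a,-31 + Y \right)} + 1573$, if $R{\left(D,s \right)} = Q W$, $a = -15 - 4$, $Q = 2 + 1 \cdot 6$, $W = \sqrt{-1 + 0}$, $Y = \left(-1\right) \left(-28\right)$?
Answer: $1573 + 8 i \approx 1573.0 + 8.0 i$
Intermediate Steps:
$Y = 28$
$W = i$ ($W = \sqrt{-1} = i \approx 1.0 i$)
$Q = 8$ ($Q = 2 + 6 = 8$)
$a = -19$
$R{\left(D,s \right)} = 8 i$
$R{\left(a,-31 + Y \right)} + 1573 = 8 i + 1573 = 1573 + 8 i$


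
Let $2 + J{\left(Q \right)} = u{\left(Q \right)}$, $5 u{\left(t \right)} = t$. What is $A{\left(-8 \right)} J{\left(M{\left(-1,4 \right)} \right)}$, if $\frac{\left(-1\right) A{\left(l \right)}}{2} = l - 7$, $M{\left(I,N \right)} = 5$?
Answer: $-30$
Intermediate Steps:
$u{\left(t \right)} = \frac{t}{5}$
$J{\left(Q \right)} = -2 + \frac{Q}{5}$
$A{\left(l \right)} = 14 - 2 l$ ($A{\left(l \right)} = - 2 \left(l - 7\right) = - 2 \left(-7 + l\right) = 14 - 2 l$)
$A{\left(-8 \right)} J{\left(M{\left(-1,4 \right)} \right)} = \left(14 - -16\right) \left(-2 + \frac{1}{5} \cdot 5\right) = \left(14 + 16\right) \left(-2 + 1\right) = 30 \left(-1\right) = -30$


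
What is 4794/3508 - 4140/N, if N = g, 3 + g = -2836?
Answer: 14066643/4979606 ≈ 2.8249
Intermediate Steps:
g = -2839 (g = -3 - 2836 = -2839)
N = -2839
4794/3508 - 4140/N = 4794/3508 - 4140/(-2839) = 4794*(1/3508) - 4140*(-1/2839) = 2397/1754 + 4140/2839 = 14066643/4979606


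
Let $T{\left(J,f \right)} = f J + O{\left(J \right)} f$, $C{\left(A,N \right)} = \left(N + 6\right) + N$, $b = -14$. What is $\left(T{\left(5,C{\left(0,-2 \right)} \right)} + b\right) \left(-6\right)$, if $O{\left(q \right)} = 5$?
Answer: $-36$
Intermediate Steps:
$C{\left(A,N \right)} = 6 + 2 N$ ($C{\left(A,N \right)} = \left(6 + N\right) + N = 6 + 2 N$)
$T{\left(J,f \right)} = 5 f + J f$ ($T{\left(J,f \right)} = f J + 5 f = J f + 5 f = 5 f + J f$)
$\left(T{\left(5,C{\left(0,-2 \right)} \right)} + b\right) \left(-6\right) = \left(\left(6 + 2 \left(-2\right)\right) \left(5 + 5\right) - 14\right) \left(-6\right) = \left(\left(6 - 4\right) 10 - 14\right) \left(-6\right) = \left(2 \cdot 10 - 14\right) \left(-6\right) = \left(20 - 14\right) \left(-6\right) = 6 \left(-6\right) = -36$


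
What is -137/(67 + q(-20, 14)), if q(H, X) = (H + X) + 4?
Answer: -137/65 ≈ -2.1077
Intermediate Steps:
q(H, X) = 4 + H + X
-137/(67 + q(-20, 14)) = -137/(67 + (4 - 20 + 14)) = -137/(67 - 2) = -137/65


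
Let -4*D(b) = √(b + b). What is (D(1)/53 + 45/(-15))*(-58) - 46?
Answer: 128 + 29*√2/106 ≈ 128.39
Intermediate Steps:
D(b) = -√2*√b/4 (D(b) = -√(b + b)/4 = -√2*√b/4)
(D(1)/53 + 45/(-15))*(-58) - 46 = (-√2*√1/4/53 + 45/(-15))*(-58) - 46 = (-¼*√2*1*(1/53) + 45*(-1/15))*(-58) - 46 = (-√2/4*(1/53) - 3)*(-58) - 46 = (-√2/212 - 3)*(-58) - 46 = (-3 - √2/212)*(-58) - 46 = (174 + 29*√2/106) - 46 = 128 + 29*√2/106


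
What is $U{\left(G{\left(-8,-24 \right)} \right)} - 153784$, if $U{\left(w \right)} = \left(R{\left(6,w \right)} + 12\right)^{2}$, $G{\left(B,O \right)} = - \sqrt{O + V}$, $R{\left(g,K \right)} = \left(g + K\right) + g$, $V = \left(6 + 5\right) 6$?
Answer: $-153784 + \left(24 - \sqrt{42}\right)^{2} \approx -1.5348 \cdot 10^{5}$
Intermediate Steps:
$V = 66$ ($V = 11 \cdot 6 = 66$)
$R{\left(g,K \right)} = K + 2 g$ ($R{\left(g,K \right)} = \left(K + g\right) + g = K + 2 g$)
$G{\left(B,O \right)} = - \sqrt{66 + O}$ ($G{\left(B,O \right)} = - \sqrt{O + 66} = - \sqrt{66 + O}$)
$U{\left(w \right)} = \left(24 + w\right)^{2}$ ($U{\left(w \right)} = \left(\left(w + 2 \cdot 6\right) + 12\right)^{2} = \left(\left(w + 12\right) + 12\right)^{2} = \left(\left(12 + w\right) + 12\right)^{2} = \left(24 + w\right)^{2}$)
$U{\left(G{\left(-8,-24 \right)} \right)} - 153784 = \left(24 - \sqrt{66 - 24}\right)^{2} - 153784 = \left(24 - \sqrt{42}\right)^{2} - 153784 = -153784 + \left(24 - \sqrt{42}\right)^{2}$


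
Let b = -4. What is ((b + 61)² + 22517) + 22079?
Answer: 47845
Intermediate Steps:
((b + 61)² + 22517) + 22079 = ((-4 + 61)² + 22517) + 22079 = (57² + 22517) + 22079 = (3249 + 22517) + 22079 = 25766 + 22079 = 47845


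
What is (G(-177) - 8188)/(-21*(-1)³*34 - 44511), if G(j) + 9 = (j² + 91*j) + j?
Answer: -6848/43797 ≈ -0.15636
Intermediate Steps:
G(j) = -9 + j² + 92*j (G(j) = -9 + ((j² + 91*j) + j) = -9 + (j² + 92*j) = -9 + j² + 92*j)
(G(-177) - 8188)/(-21*(-1)³*34 - 44511) = ((-9 + (-177)² + 92*(-177)) - 8188)/(-21*(-1)³*34 - 44511) = ((-9 + 31329 - 16284) - 8188)/(-21*(-1)*34 - 44511) = (15036 - 8188)/(21*34 - 44511) = 6848/(714 - 44511) = 6848/(-43797) = 6848*(-1/43797) = -6848/43797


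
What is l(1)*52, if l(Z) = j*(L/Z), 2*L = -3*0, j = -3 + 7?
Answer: 0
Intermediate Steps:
j = 4
L = 0 (L = (-3*0)/2 = (½)*0 = 0)
l(Z) = 0 (l(Z) = 4*(0/Z) = 4*0 = 0)
l(1)*52 = 0*52 = 0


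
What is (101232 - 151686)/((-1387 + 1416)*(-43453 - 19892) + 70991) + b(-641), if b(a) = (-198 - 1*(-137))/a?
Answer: 70033934/566007487 ≈ 0.12373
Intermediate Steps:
b(a) = -61/a (b(a) = (-198 + 137)/a = -61/a)
(101232 - 151686)/((-1387 + 1416)*(-43453 - 19892) + 70991) + b(-641) = (101232 - 151686)/((-1387 + 1416)*(-43453 - 19892) + 70991) - 61/(-641) = -50454/(29*(-63345) + 70991) - 61*(-1/641) = -50454/(-1837005 + 70991) + 61/641 = -50454/(-1766014) + 61/641 = -50454*(-1/1766014) + 61/641 = 25227/883007 + 61/641 = 70033934/566007487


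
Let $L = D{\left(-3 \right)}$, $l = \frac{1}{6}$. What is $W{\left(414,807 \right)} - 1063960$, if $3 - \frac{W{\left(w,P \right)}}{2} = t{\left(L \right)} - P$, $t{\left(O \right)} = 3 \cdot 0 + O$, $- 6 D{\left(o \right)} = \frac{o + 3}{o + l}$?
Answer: $-1062340$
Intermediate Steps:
$l = \frac{1}{6} \approx 0.16667$
$D{\left(o \right)} = - \frac{3 + o}{6 \left(\frac{1}{6} + o\right)}$ ($D{\left(o \right)} = - \frac{\left(o + 3\right) \frac{1}{o + \frac{1}{6}}}{6} = - \frac{\left(3 + o\right) \frac{1}{\frac{1}{6} + o}}{6} = - \frac{\frac{1}{\frac{1}{6} + o} \left(3 + o\right)}{6} = - \frac{3 + o}{6 \left(\frac{1}{6} + o\right)}$)
$L = 0$ ($L = \frac{-3 - -3}{1 + 6 \left(-3\right)} = \frac{-3 + 3}{1 - 18} = \frac{1}{-17} \cdot 0 = \left(- \frac{1}{17}\right) 0 = 0$)
$t{\left(O \right)} = O$ ($t{\left(O \right)} = 0 + O = O$)
$W{\left(w,P \right)} = 6 + 2 P$ ($W{\left(w,P \right)} = 6 - 2 \left(0 - P\right) = 6 - 2 \left(- P\right) = 6 + 2 P$)
$W{\left(414,807 \right)} - 1063960 = \left(6 + 2 \cdot 807\right) - 1063960 = \left(6 + 1614\right) - 1063960 = 1620 - 1063960 = -1062340$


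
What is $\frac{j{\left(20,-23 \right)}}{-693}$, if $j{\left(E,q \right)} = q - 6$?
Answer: $\frac{29}{693} \approx 0.041847$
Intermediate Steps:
$j{\left(E,q \right)} = -6 + q$
$\frac{j{\left(20,-23 \right)}}{-693} = \frac{-6 - 23}{-693} = \left(-29\right) \left(- \frac{1}{693}\right) = \frac{29}{693}$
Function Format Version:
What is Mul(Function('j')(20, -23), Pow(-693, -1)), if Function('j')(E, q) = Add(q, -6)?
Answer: Rational(29, 693) ≈ 0.041847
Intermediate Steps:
Function('j')(E, q) = Add(-6, q)
Mul(Function('j')(20, -23), Pow(-693, -1)) = Mul(Add(-6, -23), Pow(-693, -1)) = Mul(-29, Rational(-1, 693)) = Rational(29, 693)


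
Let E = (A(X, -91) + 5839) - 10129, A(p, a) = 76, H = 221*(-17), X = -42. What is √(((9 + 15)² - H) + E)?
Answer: √119 ≈ 10.909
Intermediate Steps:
H = -3757
E = -4214 (E = (76 + 5839) - 10129 = 5915 - 10129 = -4214)
√(((9 + 15)² - H) + E) = √(((9 + 15)² - 1*(-3757)) - 4214) = √((24² + 3757) - 4214) = √((576 + 3757) - 4214) = √(4333 - 4214) = √119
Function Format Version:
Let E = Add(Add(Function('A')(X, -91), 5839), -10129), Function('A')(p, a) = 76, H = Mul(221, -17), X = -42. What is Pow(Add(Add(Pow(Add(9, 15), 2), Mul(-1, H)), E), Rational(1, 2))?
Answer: Pow(119, Rational(1, 2)) ≈ 10.909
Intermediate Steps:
H = -3757
E = -4214 (E = Add(Add(76, 5839), -10129) = Add(5915, -10129) = -4214)
Pow(Add(Add(Pow(Add(9, 15), 2), Mul(-1, H)), E), Rational(1, 2)) = Pow(Add(Add(Pow(Add(9, 15), 2), Mul(-1, -3757)), -4214), Rational(1, 2)) = Pow(Add(Add(Pow(24, 2), 3757), -4214), Rational(1, 2)) = Pow(Add(Add(576, 3757), -4214), Rational(1, 2)) = Pow(Add(4333, -4214), Rational(1, 2)) = Pow(119, Rational(1, 2))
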